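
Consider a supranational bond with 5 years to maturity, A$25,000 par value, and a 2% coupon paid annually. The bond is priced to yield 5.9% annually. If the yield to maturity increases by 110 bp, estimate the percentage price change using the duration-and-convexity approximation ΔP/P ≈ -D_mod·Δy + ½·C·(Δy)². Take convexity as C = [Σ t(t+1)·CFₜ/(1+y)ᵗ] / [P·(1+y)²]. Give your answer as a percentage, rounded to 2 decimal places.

With y = 0.059:
  t   CF        PV=CF/(1+0.059)^t    t·PV        t(t+1)·PV
  1       500.00       472.1435       472.1435         944.2871
  2       500.00       445.8390       891.6781       2,675.0342
  3       500.00       421.0000     1,263.0001       5,052.0003
  4       500.00       397.5449     1,590.1795       7,950.8976
  5    25,500.00    19,145.2208    95,726.1041     574,356.6247
  Σ                 20,881.7483    99,943.1053     590,978.8438
P = 20,881.7483; D_Mac = 4.78615 yrs; D_mod = 4.51950 yrs; C = 25.23557.
Duration effect: -4.51950 × (+0.011) = -0.049714
Convexity effect: 0.5 × 25.23557 × (0.011)² = +0.0015268
ΔP/P ≈ -0.049714 + 0.0015268 = -0.048188 = -4.8188%.

-4.82%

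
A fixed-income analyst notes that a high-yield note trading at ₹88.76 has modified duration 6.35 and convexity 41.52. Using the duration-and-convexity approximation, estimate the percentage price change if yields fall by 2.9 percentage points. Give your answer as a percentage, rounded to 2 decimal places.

Duration effect: -D_mod·Δy = -6.35 × (-0.029) = +0.184150
Convexity effect: ½·C·(Δy)² = 0.5 × 41.52 × (-0.029)² = +0.01745916
ΔP/P ≈ +0.184150 + 0.01745916 = +0.20160916
= +20.160916%.

+20.16%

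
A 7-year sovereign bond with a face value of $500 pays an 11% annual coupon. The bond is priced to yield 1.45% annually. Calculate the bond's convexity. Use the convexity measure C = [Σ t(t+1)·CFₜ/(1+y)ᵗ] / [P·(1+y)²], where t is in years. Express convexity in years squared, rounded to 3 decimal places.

With y = 0.0145:
  t   CF        PV=CF/(1+0.0145)^t    t·PV        t(t+1)·PV
  1        55.00        54.2139        54.2139         108.4278
  2        55.00        53.4390       106.8781         320.6342
  3        55.00        52.6752       158.0257         632.1029
  4        55.00        51.9224       207.6895       1,038.4473
  5        55.00        51.1803       255.9013       1,535.4076
  6        55.00        50.4487       302.6925       2,118.8474
  7       555.00       501.7977     3,512.5836      28,100.6684
  Σ                    815.6772     4,597.9845      33,854.5356
P = 815.6772.
Convexity = Σ t(t+1)·PV / [P·(1+y)²] = 33,854.5356 / (815.6772 × 1.029210) = 40.32686.

40.327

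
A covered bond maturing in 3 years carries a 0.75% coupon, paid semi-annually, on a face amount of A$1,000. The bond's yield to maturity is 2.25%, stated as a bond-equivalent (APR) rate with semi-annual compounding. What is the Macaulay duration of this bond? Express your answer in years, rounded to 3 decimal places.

Periodic yield y = 0.01125. Discount each cash flow and weight by its period:
  t   CF        PV=CF/(1+0.01125)^t    t·PV
  1         3.75         3.7083         3.7083
  2         3.75         3.6670         7.3341
  3         3.75         3.6262        10.8787
  4         3.75         3.5859        14.3436
  5         3.75         3.5460        17.7300
  6     1,003.75       938.5866     5,631.5196
  Σ                    956.7200     5,685.5142
Price P = Σ PV = 956.7200.
Macaulay duration = Σ(t·PV) / P = 5,685.5142 / 956.7200 = 5.94271 half-year periods.
In years: 5.94271 / 2 = 2.97136 years.

2.971 years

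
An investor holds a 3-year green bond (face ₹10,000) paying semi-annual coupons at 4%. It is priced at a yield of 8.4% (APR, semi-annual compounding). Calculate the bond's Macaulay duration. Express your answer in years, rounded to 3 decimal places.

2.846 years

Periodic yield y = 0.042. Discount each cash flow and weight by its period:
  t   CF        PV=CF/(1+0.042)^t    t·PV
  1       200.00       191.9386       191.9386
  2       200.00       184.2021       368.4042
  3       200.00       176.7774       530.3323
  4       200.00       169.6521       678.6082
  5       200.00       162.8139       814.0694
  6    10,200.00     7,968.8171    47,812.9025
  Σ                  8,854.2011    50,396.2551
Price P = Σ PV = 8,854.2011.
Macaulay duration = Σ(t·PV) / P = 50,396.2551 / 8,854.2011 = 5.69179 half-year periods.
In years: 5.69179 / 2 = 2.84590 years.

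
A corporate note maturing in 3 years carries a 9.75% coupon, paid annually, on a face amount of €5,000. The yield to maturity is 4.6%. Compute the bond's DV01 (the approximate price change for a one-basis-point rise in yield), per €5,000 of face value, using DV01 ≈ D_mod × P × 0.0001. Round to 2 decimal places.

€1.50

Periodic yield y = 0.046.
  t   CF        PV=CF/(1+0.046)^t    t·PV
  1       487.50       466.0612       466.0612
  2       487.50       445.5652       891.1304
  3     5,487.50     4,794.8992    14,384.6975
  Σ                  5,706.5255    15,741.8891
P = 5,706.5255; D_Mac = 2.75858 yrs; D_mod = 2.63726 yrs.
DV01 ≈ 2.63726 × 5,706.5255 × 0.0001 = 1.504961.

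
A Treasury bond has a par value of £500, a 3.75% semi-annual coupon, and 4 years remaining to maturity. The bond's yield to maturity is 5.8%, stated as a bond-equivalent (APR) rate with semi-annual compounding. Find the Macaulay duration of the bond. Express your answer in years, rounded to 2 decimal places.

3.74 years

Periodic yield y = 0.029. Discount each cash flow and weight by its period:
  t   CF        PV=CF/(1+0.029)^t    t·PV
  1        9.375         9.1108         9.1108
  2        9.375         8.8540        17.7080
  3        9.375         8.6045        25.8135
  4        9.375         8.3620        33.4480
  5        9.375         8.1263        40.6316
  6        9.375         7.8973        47.3838
  7        9.375         7.6747        53.7232
  8      509.375       405.2422     3,241.9373
  Σ                    463.8718     3,469.7563
Price P = Σ PV = 463.8718.
Macaulay duration = Σ(t·PV) / P = 3,469.7563 / 463.8718 = 7.47999 half-year periods.
In years: 7.47999 / 2 = 3.73999 years.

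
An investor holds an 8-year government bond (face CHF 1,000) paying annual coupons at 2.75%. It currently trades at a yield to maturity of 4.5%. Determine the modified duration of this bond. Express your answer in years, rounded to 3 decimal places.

6.923 years

Periodic yield y = 0.045. First find Macaulay duration:
  t   CF        PV=CF/(1+0.045)^t    t·PV
  1        27.50        26.3158        26.3158
  2        27.50        25.1826        50.3651
  3        27.50        24.0982        72.2945
  4        27.50        23.0604        92.2417
  5        27.50        22.0674       110.3370
  6        27.50        21.1171       126.7028
  7        27.50        20.2078       141.4545
  8     1,027.50       722.5227     5,780.1817
  Σ                    884.5720     6,399.8932
P = 884.5720; Macaulay duration = 6,399.8932 / 884.5720 = 7.23502 years.
Modified duration = D_Mac / (1 + y) = 7.23502 / 1.045 = 6.92346 years.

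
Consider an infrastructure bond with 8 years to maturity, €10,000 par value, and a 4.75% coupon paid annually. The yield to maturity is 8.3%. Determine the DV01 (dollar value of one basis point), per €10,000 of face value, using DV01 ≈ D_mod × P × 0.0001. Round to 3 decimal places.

€4.921

Periodic yield y = 0.083.
  t   CF        PV=CF/(1+0.083)^t    t·PV
  1       475.00       438.5965       438.5965
  2       475.00       404.9829       809.9658
  3       475.00       373.9454     1,121.8363
  4       475.00       345.2866     1,381.1466
  5       475.00       318.8242     1,594.1212
  6       475.00       294.3899     1,766.3393
  7       475.00       271.8281     1,902.7970
  8    10,475.00     5,535.1116    44,280.8925
  Σ                  7,982.9653    53,295.6951
P = 7,982.9653; D_Mac = 6.67618 yrs; D_mod = 6.16452 yrs.
DV01 ≈ 6.16452 × 7,982.9653 × 0.0001 = 4.921117.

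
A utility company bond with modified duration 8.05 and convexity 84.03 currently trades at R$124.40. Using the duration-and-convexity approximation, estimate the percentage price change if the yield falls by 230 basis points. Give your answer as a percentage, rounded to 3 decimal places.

Duration effect: -D_mod·Δy = -8.05 × (-0.023) = +0.185150
Convexity effect: ½·C·(Δy)² = 0.5 × 84.03 × (-0.023)² = +0.022225935
ΔP/P ≈ +0.185150 + 0.022225935 = +0.207375935
= +20.7375935%.

+20.738%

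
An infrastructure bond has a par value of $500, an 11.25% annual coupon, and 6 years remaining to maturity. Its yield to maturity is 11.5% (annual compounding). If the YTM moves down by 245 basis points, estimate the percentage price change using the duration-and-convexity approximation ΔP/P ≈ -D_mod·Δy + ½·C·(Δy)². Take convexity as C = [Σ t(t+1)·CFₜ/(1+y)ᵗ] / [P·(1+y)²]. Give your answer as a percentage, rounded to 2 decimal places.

With y = 0.115:
  t   CF        PV=CF/(1+0.115)^t    t·PV        t(t+1)·PV
  1        56.25        50.4484        50.4484         100.8969
  2        56.25        45.2452        90.4905         271.4714
  3        56.25        40.5787       121.7360         486.9442
  4        56.25        36.3934       145.5737         727.8687
  5        56.25        32.6399       163.1993         979.1956
  6       556.25       289.4815     1,736.8890      12,158.2231
  Σ                    494.7871     2,308.3370      14,724.5999
P = 494.7871; D_Mac = 4.66531 yrs; D_mod = 4.18414 yrs; C = 23.93731.
Duration effect: -4.18414 × (-0.0245) = +0.102511
Convexity effect: 0.5 × 23.93731 × (-0.0245)² = +0.0071842
ΔP/P ≈ +0.102511 + 0.0071842 = +0.109696 = +10.9696%.

+10.97%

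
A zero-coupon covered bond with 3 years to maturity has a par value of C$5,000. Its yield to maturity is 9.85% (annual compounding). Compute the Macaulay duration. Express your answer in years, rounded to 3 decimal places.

3.000 years

A zero-coupon bond has a single cash flow at maturity, so its Macaulay duration equals its maturity: 3 years.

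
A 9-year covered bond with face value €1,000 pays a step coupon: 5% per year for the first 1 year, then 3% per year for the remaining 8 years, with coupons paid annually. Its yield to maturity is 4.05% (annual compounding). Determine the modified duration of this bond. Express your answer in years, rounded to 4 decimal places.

Periodic yield y = 0.0405. First find Macaulay duration:
  t   CF        PV=CF/(1+0.0405)^t    t·PV
  1        50.00        48.0538        48.0538
  2        30.00        27.7100        55.4201
  3        30.00        26.6315        79.8944
  4        30.00        25.5949       102.3795
  5        30.00        24.5986       122.9931
  6        30.00        23.6412       141.8469
  7        30.00        22.7210       159.0467
  8        30.00        21.8366       174.6926
  9     1,030.00       720.5406     6,484.8655
  Σ                    941.3281     7,369.1927
P = 941.3281; Macaulay duration = 7,369.1927 / 941.3281 = 7.82851 years.
Modified duration = D_Mac / (1 + y) = 7.82851 / 1.0405 = 7.52379 years.

7.5238 years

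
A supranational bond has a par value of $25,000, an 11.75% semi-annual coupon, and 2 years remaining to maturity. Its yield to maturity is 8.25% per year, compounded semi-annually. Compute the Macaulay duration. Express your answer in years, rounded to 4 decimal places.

1.8450 years

Periodic yield y = 0.04125. Discount each cash flow and weight by its period:
  t   CF        PV=CF/(1+0.04125)^t    t·PV
  1     1,468.75     1,410.5642     1,410.5642
  2     1,468.75     1,354.6835     2,709.3671
  3     1,468.75     1,301.0166     3,903.0498
  4    26,468.75    22,517.1476    90,068.5903
  Σ                 26,583.4119    98,091.5714
Price P = Σ PV = 26,583.4119.
Macaulay duration = Σ(t·PV) / P = 98,091.5714 / 26,583.4119 = 3.68995 half-year periods.
In years: 3.68995 / 2 = 1.84498 years.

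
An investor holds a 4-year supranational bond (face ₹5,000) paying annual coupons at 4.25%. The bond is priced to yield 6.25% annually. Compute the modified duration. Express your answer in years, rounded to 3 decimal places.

3.531 years

Periodic yield y = 0.0625. First find Macaulay duration:
  t   CF        PV=CF/(1+0.0625)^t    t·PV
  1       212.50       200.0000       200.0000
  2       212.50       188.2353       376.4706
  3       212.50       177.1626       531.4879
  4     5,212.50     4,090.0660    16,360.2639
  Σ                  4,655.4639    17,468.2224
P = 4,655.4639; Macaulay duration = 17,468.2224 / 4,655.4639 = 3.75220 years.
Modified duration = D_Mac / (1 + y) = 3.75220 / 1.0625 = 3.53148 years.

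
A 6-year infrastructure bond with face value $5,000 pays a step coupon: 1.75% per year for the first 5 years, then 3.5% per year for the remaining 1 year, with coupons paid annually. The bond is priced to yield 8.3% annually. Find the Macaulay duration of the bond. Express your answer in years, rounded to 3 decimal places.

5.692 years

Periodic yield y = 0.083. Discount each cash flow and weight by its year:
  t   CF        PV=CF/(1+0.083)^t    t·PV
  1        87.50        80.7941        80.7941
  2        87.50        74.6021       149.2042
  3        87.50        68.8847       206.6541
  4        87.50        63.6054       254.4217
  5        87.50        58.7308       293.6539
  6     5,175.00     3,207.3002    19,243.8013
  Σ                  3,553.9173    20,228.5294
Price P = Σ PV = 3,553.9173.
Macaulay duration = Σ(t·PV) / P = 20,228.5294 / 3,553.9173 = 5.69190 years.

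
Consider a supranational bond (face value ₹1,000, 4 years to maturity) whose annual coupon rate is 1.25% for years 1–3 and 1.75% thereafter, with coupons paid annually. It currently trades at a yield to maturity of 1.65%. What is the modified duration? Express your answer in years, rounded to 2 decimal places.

Periodic yield y = 0.0165. First find Macaulay duration:
  t   CF        PV=CF/(1+0.0165)^t    t·PV
  1        12.50        12.2971        12.2971
  2        12.50        12.0975        24.1950
  3        12.50        11.9011        35.7034
  4     1,017.50       953.0263     3,812.1052
  Σ                    989.3220     3,884.3006
P = 989.3220; Macaulay duration = 3,884.3006 / 989.3220 = 3.92622 years.
Modified duration = D_Mac / (1 + y) = 3.92622 / 1.0165 = 3.86249 years.

3.86 years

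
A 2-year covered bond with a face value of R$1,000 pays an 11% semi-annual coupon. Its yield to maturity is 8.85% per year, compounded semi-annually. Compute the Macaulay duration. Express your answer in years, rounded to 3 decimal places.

Periodic yield y = 0.04425. Discount each cash flow and weight by its period:
  t   CF        PV=CF/(1+0.04425)^t    t·PV
  1        55.00        52.6694        52.6694
  2        55.00        50.4375       100.8750
  3        55.00        48.3002       144.9007
  4     1,055.00       887.2265     3,548.9062
  Σ                  1,038.6337     3,847.3513
Price P = Σ PV = 1,038.6337.
Macaulay duration = Σ(t·PV) / P = 3,847.3513 / 1,038.6337 = 3.70424 half-year periods.
In years: 3.70424 / 2 = 1.85212 years.

1.852 years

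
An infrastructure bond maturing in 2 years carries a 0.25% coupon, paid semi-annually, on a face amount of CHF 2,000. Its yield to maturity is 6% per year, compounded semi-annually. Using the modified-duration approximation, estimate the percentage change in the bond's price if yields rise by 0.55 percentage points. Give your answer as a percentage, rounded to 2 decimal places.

Periodic yield y = 0.03. Modified duration first:
  t   CF        PV=CF/(1+0.03)^t    t·PV
  1         2.50         2.4272         2.4272
  2         2.50         2.3565         4.7130
  3         2.50         2.2879         6.8636
  4     2,002.50     1,779.1953     7,116.7813
  Σ                  1,786.2668     7,130.7850
P = 1,786.2668; D_Mac = 3.99200 half-year periods = 1.99600 yrs; D_mod = 1.99600/(1+0.03) = 1.93787 yrs.
ΔP/P ≈ -D_mod · Δy = -1.93787 × (+0.0055) = -0.010658 = -1.0658%.

-1.07%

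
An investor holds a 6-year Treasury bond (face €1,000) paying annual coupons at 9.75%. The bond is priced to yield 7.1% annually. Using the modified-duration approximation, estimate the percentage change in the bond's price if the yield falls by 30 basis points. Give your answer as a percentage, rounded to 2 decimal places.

+1.37%

Periodic yield y = 0.071. Modified duration first:
  t   CF        PV=CF/(1+0.071)^t    t·PV
  1        97.50        91.0364        91.0364
  2        97.50        85.0013       170.0026
  3        97.50        79.3663       238.0989
  4        97.50        74.1049       296.4195
  5        97.50        69.1922       345.9611
  6     1,097.50       727.2232     4,363.3390
  Σ                  1,125.9243     5,504.8575
P = 1,125.9243; D_Mac = 4.88919 yrs; D_mod = 4.88919/(1+0.071) = 4.56507 yrs.
ΔP/P ≈ -D_mod · Δy = -4.56507 × (-0.003) = +0.013695 = +1.3695%.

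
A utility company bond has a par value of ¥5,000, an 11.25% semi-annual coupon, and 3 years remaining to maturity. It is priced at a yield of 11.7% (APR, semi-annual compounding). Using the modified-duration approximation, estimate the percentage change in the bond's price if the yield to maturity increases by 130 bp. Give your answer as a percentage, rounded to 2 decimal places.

Periodic yield y = 0.0585. Modified duration first:
  t   CF        PV=CF/(1+0.0585)^t    t·PV
  1       281.25       265.7062       265.7062
  2       281.25       251.0214       502.0429
  3       281.25       237.1483       711.4448
  4       281.25       224.0418       896.1673
  5       281.25       211.6597     1,058.2986
  6     5,281.25     3,754.8410    22,529.0460
  Σ                  4,944.4184    25,962.7057
P = 4,944.4184; D_Mac = 5.25091 half-year periods = 2.62546 yrs; D_mod = 2.62546/(1+0.0585) = 2.48036 yrs.
ΔP/P ≈ -D_mod · Δy = -2.48036 × (+0.013) = -0.032245 = -3.2245%.

-3.22%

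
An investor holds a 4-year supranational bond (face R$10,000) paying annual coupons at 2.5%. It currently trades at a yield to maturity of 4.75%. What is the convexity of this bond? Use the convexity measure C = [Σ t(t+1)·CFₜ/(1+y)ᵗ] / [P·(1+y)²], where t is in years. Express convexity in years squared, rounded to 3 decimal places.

17.313

With y = 0.0475:
  t   CF        PV=CF/(1+0.0475)^t    t·PV        t(t+1)·PV
  1       250.00       238.6635       238.6635         477.3270
  2       250.00       227.8410       455.6821       1,367.0462
  3       250.00       217.5093       652.5280       2,610.1121
  4    10,250.00     8,513.4921    34,053.9685     170,269.8426
  Σ                  9,197.5060    35,400.8421     174,724.3279
P = 9,197.5060.
Convexity = Σ t(t+1)·PV / [P·(1+y)²] = 174,724.3279 / (9,197.5060 × 1.097256) = 17.31312.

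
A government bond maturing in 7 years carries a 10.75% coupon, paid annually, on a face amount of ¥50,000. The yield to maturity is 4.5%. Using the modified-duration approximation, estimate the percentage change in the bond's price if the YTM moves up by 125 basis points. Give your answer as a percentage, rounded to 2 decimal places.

Periodic yield y = 0.045. Modified duration first:
  t   CF        PV=CF/(1+0.045)^t    t·PV
  1     5,375.00     5,143.5407     5,143.5407
  2     5,375.00     4,922.0485     9,844.0970
  3     5,375.00     4,710.0942    14,130.2827
  4     5,375.00     4,507.2672    18,029.0689
  5     5,375.00     4,313.1744    21,565.8719
  6     5,375.00     4,127.4396    24,764.6376
  7    55,375.00    40,691.1258   284,837.8809
  Σ                 68,414.6904   378,315.3796
P = 68,414.6904; D_Mac = 5.52974 yrs; D_mod = 5.52974/(1+0.045) = 5.29162 yrs.
ΔP/P ≈ -D_mod · Δy = -5.29162 × (+0.0125) = -0.066145 = -6.6145%.

-6.61%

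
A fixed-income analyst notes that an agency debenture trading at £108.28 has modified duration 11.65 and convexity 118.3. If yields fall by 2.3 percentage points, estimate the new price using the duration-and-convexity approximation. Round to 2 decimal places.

Duration effect: -D_mod·Δy = -11.65 × (-0.023) = +0.267950
Convexity effect: ½·C·(Δy)² = 0.5 × 118.3 × (-0.023)² = +0.03129035
ΔP/P ≈ +0.267950 + 0.03129035 = +0.29924035
New price ≈ 108.28 × (1 + 0.29924035) = 140.681745098.

£140.68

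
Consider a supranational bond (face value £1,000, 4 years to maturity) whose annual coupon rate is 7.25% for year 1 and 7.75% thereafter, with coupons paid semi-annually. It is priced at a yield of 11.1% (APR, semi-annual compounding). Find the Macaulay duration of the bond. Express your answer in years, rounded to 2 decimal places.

Periodic yield y = 0.0555. Discount each cash flow and weight by its period:
  t   CF        PV=CF/(1+0.0555)^t    t·PV
  1        36.25        34.3439        34.3439
  2        36.25        32.5381        65.0761
  3        38.75        32.9532        98.8595
  4        38.75        31.2204       124.8817
  5        38.75        29.5788       147.8940
  6        38.75        28.0235       168.1410
  7        38.75        26.5500       185.8498
  8     1,038.75       674.2875     5,394.3003
  Σ                    889.4953     6,219.3462
Price P = Σ PV = 889.4953.
Macaulay duration = Σ(t·PV) / P = 6,219.3462 / 889.4953 = 6.99199 half-year periods.
In years: 6.99199 / 2 = 3.49600 years.

3.50 years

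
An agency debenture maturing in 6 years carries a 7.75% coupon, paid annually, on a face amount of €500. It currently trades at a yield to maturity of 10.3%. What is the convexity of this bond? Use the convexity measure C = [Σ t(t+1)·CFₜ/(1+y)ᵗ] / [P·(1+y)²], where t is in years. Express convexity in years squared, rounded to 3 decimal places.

26.618

With y = 0.103:
  t   CF        PV=CF/(1+0.103)^t    t·PV        t(t+1)·PV
  1        38.75        35.1315        35.1315          70.2629
  2        38.75        31.8508        63.7016         191.1049
  3        38.75        28.8765        86.6296         346.5185
  4        38.75        26.1800       104.7200         523.6000
  5        38.75        23.7353       118.6763         712.0580
  6       538.75       299.1811     1,795.0868      12,565.6078
  Σ                    444.9552     2,203.9459      14,409.1522
P = 444.9552.
Convexity = Σ t(t+1)·PV / [P·(1+y)²] = 14,409.1522 / (444.9552 × 1.216609) = 26.61773.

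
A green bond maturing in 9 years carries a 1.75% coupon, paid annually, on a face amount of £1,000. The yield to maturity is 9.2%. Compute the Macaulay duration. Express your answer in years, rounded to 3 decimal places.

Periodic yield y = 0.092. Discount each cash flow and weight by its year:
  t   CF        PV=CF/(1+0.092)^t    t·PV
  1        17.50        16.0256        16.0256
  2        17.50        14.6755        29.3510
  3        17.50        13.4391        40.3173
  4        17.50        12.3069        49.2275
  5        17.50        11.2700        56.3501
  6        17.50        10.3205        61.9232
  7        17.50         9.4510        66.1573
  8        17.50         8.6548        69.2384
  9     1,017.50       460.8193     4,147.3738
  Σ                    556.9628     4,535.9642
Price P = Σ PV = 556.9628.
Macaulay duration = Σ(t·PV) / P = 4,535.9642 / 556.9628 = 8.14411 years.

8.144 years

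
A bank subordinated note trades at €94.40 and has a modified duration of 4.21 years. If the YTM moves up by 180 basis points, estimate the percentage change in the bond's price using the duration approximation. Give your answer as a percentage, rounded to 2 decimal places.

Duration approximation: ΔP/P ≈ -D_mod · Δy = -4.21 × (+0.018) = -0.075780.
As a percentage: -7.5780%.

-7.58%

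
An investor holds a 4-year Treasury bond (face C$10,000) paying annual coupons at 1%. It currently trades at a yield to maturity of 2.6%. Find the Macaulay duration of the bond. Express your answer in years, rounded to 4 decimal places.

Periodic yield y = 0.026. Discount each cash flow and weight by its year:
  t   CF        PV=CF/(1+0.026)^t    t·PV
  1       100.00        97.4659        97.4659
  2       100.00        94.9960       189.9920
  3       100.00        92.5887       277.7661
  4    10,100.00     9,114.4807    36,457.9229
  Σ                  9,399.5313    37,023.1468
Price P = Σ PV = 9,399.5313.
Macaulay duration = Σ(t·PV) / P = 37,023.1468 / 9,399.5313 = 3.93883 years.

3.9388 years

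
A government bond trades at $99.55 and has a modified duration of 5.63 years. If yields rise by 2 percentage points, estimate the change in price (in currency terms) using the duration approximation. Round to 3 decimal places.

-$11.209

Duration approximation: ΔP/P ≈ -D_mod · Δy = -5.63 × (+0.02) = -0.112600.
ΔP ≈ 99.55 × (-0.112600) = -11.20933.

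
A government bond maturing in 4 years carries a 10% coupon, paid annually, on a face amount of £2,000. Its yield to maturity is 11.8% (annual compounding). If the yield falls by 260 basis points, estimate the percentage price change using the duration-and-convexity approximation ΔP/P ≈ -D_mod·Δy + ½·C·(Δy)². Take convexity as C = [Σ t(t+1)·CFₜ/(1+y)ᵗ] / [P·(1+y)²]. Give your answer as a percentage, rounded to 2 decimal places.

With y = 0.118:
  t   CF        PV=CF/(1+0.118)^t    t·PV        t(t+1)·PV
  1       200.00       178.8909       178.8909         357.7818
  2       200.00       160.0097       320.0195         960.0584
  3       200.00       143.1214       429.3642       1,717.4568
  4     2,200.00     1,408.1712     5,632.6849      28,163.4246
  Σ                  1,890.1932     6,560.9595      31,198.7215
P = 1,890.1932; D_Mac = 3.47105 yrs; D_mod = 3.10470 yrs; C = 13.20526.
Duration effect: -3.10470 × (-0.026) = +0.080722
Convexity effect: 0.5 × 13.20526 × (-0.026)² = +0.0044634
ΔP/P ≈ +0.080722 + 0.0044634 = +0.085186 = +8.5186%.

+8.52%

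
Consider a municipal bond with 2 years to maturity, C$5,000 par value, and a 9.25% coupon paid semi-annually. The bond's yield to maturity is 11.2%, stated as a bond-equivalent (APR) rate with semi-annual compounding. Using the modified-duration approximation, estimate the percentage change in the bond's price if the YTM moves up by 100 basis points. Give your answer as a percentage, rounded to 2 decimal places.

-1.77%

Periodic yield y = 0.056. Modified duration first:
  t   CF        PV=CF/(1+0.056)^t    t·PV
  1       231.25       218.9867       218.9867
  2       231.25       207.3738       414.7476
  3       231.25       196.3767       589.1301
  4     5,231.25     4,206.7800    16,827.1201
  Σ                  4,829.5173    18,049.9846
P = 4,829.5173; D_Mac = 3.73743 half-year periods = 1.86872 yrs; D_mod = 1.86872/(1+0.056) = 1.76962 yrs.
ΔP/P ≈ -D_mod · Δy = -1.76962 × (+0.01) = -0.017696 = -1.7696%.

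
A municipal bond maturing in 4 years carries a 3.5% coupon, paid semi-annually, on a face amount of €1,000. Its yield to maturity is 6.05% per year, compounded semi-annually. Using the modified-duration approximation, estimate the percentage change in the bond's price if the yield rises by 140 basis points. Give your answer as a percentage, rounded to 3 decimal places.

-5.101%

Periodic yield y = 0.03025. Modified duration first:
  t   CF        PV=CF/(1+0.03025)^t    t·PV
  1        17.50        16.9862        16.9862
  2        17.50        16.4874        32.9748
  3        17.50        16.0033        48.0100
  4        17.50        15.5334        62.1337
  5        17.50        15.0773        75.3867
  6        17.50        14.6346        87.8079
  7        17.50        14.2049        99.4346
  8     1,017.50       801.6659     6,413.3275
  Σ                    910.5932     6,836.0615
P = 910.5932; D_Mac = 7.50726 half-year periods = 3.75363 yrs; D_mod = 3.75363/(1+0.03025) = 3.64342 yrs.
ΔP/P ≈ -D_mod · Δy = -3.64342 × (+0.014) = -0.051008 = -5.1008%.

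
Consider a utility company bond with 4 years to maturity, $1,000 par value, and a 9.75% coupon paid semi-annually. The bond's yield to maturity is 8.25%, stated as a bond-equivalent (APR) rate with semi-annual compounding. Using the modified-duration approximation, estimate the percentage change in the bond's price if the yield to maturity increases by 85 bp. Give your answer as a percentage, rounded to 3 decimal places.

Periodic yield y = 0.04125. Modified duration first:
  t   CF        PV=CF/(1+0.04125)^t    t·PV
  1        48.75        46.8187        46.8187
  2        48.75        44.9640        89.9279
  3        48.75        43.1827       129.5480
  4        48.75        41.4720       165.8878
  5        48.75        39.8290       199.1451
  6        48.75        38.2512       229.5069
  7        48.75        36.7358       257.1506
  8     1,048.75       758.9827     6,071.8613
  Σ                  1,050.2360     7,189.8465
P = 1,050.2360; D_Mac = 6.84593 half-year periods = 3.42297 yrs; D_mod = 3.42297/(1+0.04125) = 3.28736 yrs.
ΔP/P ≈ -D_mod · Δy = -3.28736 × (+0.0085) = -0.027943 = -2.7943%.

-2.794%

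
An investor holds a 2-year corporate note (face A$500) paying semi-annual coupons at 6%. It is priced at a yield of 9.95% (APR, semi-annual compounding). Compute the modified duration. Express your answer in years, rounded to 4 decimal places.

Periodic yield y = 0.04975. First find Macaulay duration:
  t   CF        PV=CF/(1+0.04975)^t    t·PV
  1        15.00        14.2891        14.2891
  2        15.00        13.6119        27.2238
  3        15.00        12.9668        38.9005
  4       515.00       424.0955     1,696.3821
  Σ                    464.9634     1,776.7956
P = 464.9634; Macaulay duration = 1,776.7956 / 464.9634 = 3.82137 half-year periods = 1.91068 years.
Modified duration = D_Mac / (1 + y) = 1.91068 / 1.04975 = 1.82013 years.

1.8201 years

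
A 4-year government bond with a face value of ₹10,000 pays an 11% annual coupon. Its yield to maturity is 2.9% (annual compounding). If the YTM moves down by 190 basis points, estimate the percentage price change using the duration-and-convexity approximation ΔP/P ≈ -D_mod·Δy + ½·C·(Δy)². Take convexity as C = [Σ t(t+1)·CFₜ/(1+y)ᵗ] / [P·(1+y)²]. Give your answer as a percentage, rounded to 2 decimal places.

+6.78%

With y = 0.029:
  t   CF        PV=CF/(1+0.029)^t    t·PV        t(t+1)·PV
  1     1,100.00     1,068.9990     1,068.9990       2,137.9981
  2     1,100.00     1,038.8717     2,077.7435       6,233.2305
  3     1,100.00     1,009.5935     3,028.7806      12,115.1224
  4    11,100.00     9,900.5992    39,602.3968     198,011.9841
  Σ                 13,018.0635    45,777.9199     218,498.3350
P = 13,018.0635; D_Mac = 3.51649 yrs; D_mod = 3.41739 yrs; C = 15.85152.
Duration effect: -3.41739 × (-0.019) = +0.064930
Convexity effect: 0.5 × 15.85152 × (-0.019)² = +0.0028612
ΔP/P ≈ +0.064930 + 0.0028612 = +0.067792 = +6.7792%.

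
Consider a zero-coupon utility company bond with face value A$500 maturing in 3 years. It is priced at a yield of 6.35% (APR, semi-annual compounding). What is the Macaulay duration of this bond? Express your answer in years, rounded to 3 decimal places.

A zero-coupon bond has a single cash flow at maturity, so its Macaulay duration equals its maturity: 3 years.
(Equivalently: 6 semi-annual periods ÷ 2 = 3 years.)

3.000 years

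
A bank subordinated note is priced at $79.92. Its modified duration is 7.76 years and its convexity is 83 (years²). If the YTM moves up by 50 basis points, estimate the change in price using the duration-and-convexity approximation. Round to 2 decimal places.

-$3.02

Duration effect: -D_mod·Δy = -7.76 × (+0.005) = -0.038800
Convexity effect: ½·C·(Δy)² = 0.5 × 83 × (0.005)² = +0.0010375
ΔP/P ≈ -0.038800 + 0.0010375 = -0.0377625
ΔP ≈ 79.92 × (-0.0377625) = -3.017979.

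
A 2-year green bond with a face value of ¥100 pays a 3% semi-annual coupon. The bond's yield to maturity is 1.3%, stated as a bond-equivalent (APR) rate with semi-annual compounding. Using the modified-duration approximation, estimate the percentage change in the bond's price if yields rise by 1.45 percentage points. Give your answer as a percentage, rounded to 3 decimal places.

-2.819%

Periodic yield y = 0.0065. Modified duration first:
  t   CF        PV=CF/(1+0.0065)^t    t·PV
  1         1.50         1.4903         1.4903
  2         1.50         1.4807         2.9614
  3         1.50         1.4711         4.4134
  4       101.50        98.9033       395.6133
  Σ                    103.3455       404.4784
P = 103.3455; D_Mac = 3.91385 half-year periods = 1.95692 yrs; D_mod = 1.95692/(1+0.0065) = 1.94429 yrs.
ΔP/P ≈ -D_mod · Δy = -1.94429 × (+0.0145) = -0.028192 = -2.8192%.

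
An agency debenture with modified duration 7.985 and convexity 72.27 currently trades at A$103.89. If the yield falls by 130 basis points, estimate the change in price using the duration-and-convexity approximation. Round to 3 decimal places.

Duration effect: -D_mod·Δy = -7.985 × (-0.013) = +0.103805
Convexity effect: ½·C·(Δy)² = 0.5 × 72.27 × (-0.013)² = +0.006106815
ΔP/P ≈ +0.103805 + 0.006106815 = +0.109911815
ΔP ≈ 103.89 × (+0.109911815) = +11.41873846035.

+A$11.419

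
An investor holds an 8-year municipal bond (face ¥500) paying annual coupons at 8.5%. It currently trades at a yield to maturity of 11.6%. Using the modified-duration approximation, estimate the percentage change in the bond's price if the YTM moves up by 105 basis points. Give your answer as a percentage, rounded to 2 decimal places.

-5.58%

Periodic yield y = 0.116. Modified duration first:
  t   CF        PV=CF/(1+0.116)^t    t·PV
  1        42.50        38.0824        38.0824
  2        42.50        34.1240        68.2481
  3        42.50        30.5771        91.7313
  4        42.50        27.3988       109.5954
  5        42.50        24.5509       122.7547
  6        42.50        21.9990       131.9943
  7        42.50        19.7124       137.9868
  8       542.50       225.4687     1,803.7493
  Σ                    421.9135     2,504.1422
P = 421.9135; D_Mac = 5.93520 yrs; D_mod = 5.93520/(1+0.116) = 5.31828 yrs.
ΔP/P ≈ -D_mod · Δy = -5.31828 × (+0.0105) = -0.055842 = -5.5842%.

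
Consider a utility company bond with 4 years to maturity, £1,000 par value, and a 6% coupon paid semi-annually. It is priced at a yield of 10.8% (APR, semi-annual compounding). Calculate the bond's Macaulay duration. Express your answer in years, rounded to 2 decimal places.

3.57 years

Periodic yield y = 0.054. Discount each cash flow and weight by its period:
  t   CF        PV=CF/(1+0.054)^t    t·PV
  1        30.00        28.4630        28.4630
  2        30.00        27.0047        54.0095
  3        30.00        25.6212        76.8636
  4        30.00        24.3085        97.2341
  5        30.00        23.0631       115.3156
  6        30.00        21.8815       131.2892
  7        30.00        20.7605       145.3232
  8     1,030.00       676.2579     5,410.0630
  Σ                    847.3605     6,058.5613
Price P = Σ PV = 847.3605.
Macaulay duration = Σ(t·PV) / P = 6,058.5613 / 847.3605 = 7.14992 half-year periods.
In years: 7.14992 / 2 = 3.57496 years.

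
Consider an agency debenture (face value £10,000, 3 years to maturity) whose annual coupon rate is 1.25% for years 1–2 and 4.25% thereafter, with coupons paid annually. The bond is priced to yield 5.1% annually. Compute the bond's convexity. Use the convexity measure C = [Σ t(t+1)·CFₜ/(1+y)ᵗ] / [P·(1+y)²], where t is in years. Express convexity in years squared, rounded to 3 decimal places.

10.680

With y = 0.051:
  t   CF        PV=CF/(1+0.051)^t    t·PV        t(t+1)·PV
  1       125.00       118.9343       118.9343         237.8687
  2       125.00       113.1630       226.3261         678.9782
  3    10,425.00     8,979.8259    26,939.4776     107,757.9105
  Σ                  9,211.9233    27,284.7380     108,674.7574
P = 9,211.9233.
Convexity = Σ t(t+1)·PV / [P·(1+y)²] = 108,674.7574 / (9,211.9233 × 1.104601) = 10.68004.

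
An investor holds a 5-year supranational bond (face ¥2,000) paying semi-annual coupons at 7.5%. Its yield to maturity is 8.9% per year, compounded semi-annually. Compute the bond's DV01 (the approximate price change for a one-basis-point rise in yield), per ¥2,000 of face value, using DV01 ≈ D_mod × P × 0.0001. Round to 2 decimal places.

Periodic yield y = 0.0445.
  t   CF        PV=CF/(1+0.0445)^t    t·PV
  1        75.00        71.8047        71.8047
  2        75.00        68.7455       137.4910
  3        75.00        65.8167       197.4500
  4        75.00        63.0126       252.0505
  5        75.00        60.3280       301.6401
  6        75.00        57.7578       346.5468
  7        75.00        55.2971       387.0795
  8        75.00        52.9412       423.5295
  9        75.00        50.6857       456.1711
  10    2,075.00     1,342.5599    13,425.5986
  Σ                  1,888.9491    15,999.3618
P = 1,888.9491; D_Mac = 8.46998 half-year periods = 4.23499 yrs; D_mod = 4.05456 yrs.
DV01 ≈ 4.05456 × 1,888.9491 × 0.0001 = 0.765886.

¥0.77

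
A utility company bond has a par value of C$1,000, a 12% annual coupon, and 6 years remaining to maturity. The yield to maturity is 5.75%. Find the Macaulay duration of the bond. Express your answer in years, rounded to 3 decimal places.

4.791 years

Periodic yield y = 0.0575. Discount each cash flow and weight by its year:
  t   CF        PV=CF/(1+0.0575)^t    t·PV
  1       120.00       113.4752       113.4752
  2       120.00       107.3051       214.6103
  3       120.00       101.4706       304.4117
  4       120.00        95.9533       383.8130
  5       120.00        90.7359       453.6797
  6     1,120.00       800.8216     4,804.9295
  Σ                  1,309.7617     6,274.9194
Price P = Σ PV = 1,309.7617.
Macaulay duration = Σ(t·PV) / P = 6,274.9194 / 1,309.7617 = 4.79089 years.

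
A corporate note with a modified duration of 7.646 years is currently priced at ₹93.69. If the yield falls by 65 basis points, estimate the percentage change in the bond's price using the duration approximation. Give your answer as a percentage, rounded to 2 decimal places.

+4.97%

Duration approximation: ΔP/P ≈ -D_mod · Δy = -7.646 × (-0.0065) = +0.049699.
As a percentage: +4.9699%.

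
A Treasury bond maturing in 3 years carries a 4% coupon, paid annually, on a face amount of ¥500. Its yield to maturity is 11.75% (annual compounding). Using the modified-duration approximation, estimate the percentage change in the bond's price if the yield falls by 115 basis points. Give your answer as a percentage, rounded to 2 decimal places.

Periodic yield y = 0.1175. Modified duration first:
  t   CF        PV=CF/(1+0.1175)^t    t·PV
  1        20.00        17.8971        17.8971
  2        20.00        16.0153        32.0306
  3       520.00       372.6154     1,117.8461
  Σ                    406.5277     1,167.7737
P = 406.5277; D_Mac = 2.87256 yrs; D_mod = 2.87256/(1+0.1175) = 2.57052 yrs.
ΔP/P ≈ -D_mod · Δy = -2.57052 × (-0.0115) = +0.029561 = +2.9561%.

+2.96%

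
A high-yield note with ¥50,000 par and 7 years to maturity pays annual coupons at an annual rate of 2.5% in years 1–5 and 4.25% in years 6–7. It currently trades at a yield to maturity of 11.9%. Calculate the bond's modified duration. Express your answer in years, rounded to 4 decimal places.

5.6412 years

Periodic yield y = 0.119. First find Macaulay duration:
  t   CF        PV=CF/(1+0.119)^t    t·PV
  1     1,250.00     1,117.0688     1,117.0688
  2     1,250.00       998.2742     1,996.5484
  3     1,250.00       892.1128     2,676.3383
  4     1,250.00       797.2411     3,188.9643
  5     1,250.00       712.4585     3,562.2926
  6     2,125.00     1,082.3767     6,494.2599
  7    52,125.00    23,726.5975   166,086.1823
  Σ                 29,326.1295   185,121.6545
P = 29,326.1295; Macaulay duration = 185,121.6545 / 29,326.1295 = 6.31252 years.
Modified duration = D_Mac / (1 + y) = 6.31252 / 1.119 = 5.64121 years.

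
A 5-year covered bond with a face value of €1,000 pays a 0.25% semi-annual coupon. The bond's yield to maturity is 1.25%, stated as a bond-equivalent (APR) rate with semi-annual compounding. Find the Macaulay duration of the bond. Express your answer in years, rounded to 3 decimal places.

Periodic yield y = 0.00625. Discount each cash flow and weight by its period:
  t   CF        PV=CF/(1+0.00625)^t    t·PV
  1         1.25         1.2422         1.2422
  2         1.25         1.2345         2.4690
  3         1.25         1.2269         3.6806
  4         1.25         1.2192         4.8769
  5         1.25         1.2117         6.0583
  6         1.25         1.2041         7.2248
  7         1.25         1.1967         8.3766
  8         1.25         1.1892         9.5138
  9         1.25         1.1818        10.6365
  10    1,001.25       940.7703     9,407.7029
  Σ                    951.6766     9,461.7817
Price P = Σ PV = 951.6766.
Macaulay duration = Σ(t·PV) / P = 9,461.7817 / 951.6766 = 9.94222 half-year periods.
In years: 9.94222 / 2 = 4.97111 years.

4.971 years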